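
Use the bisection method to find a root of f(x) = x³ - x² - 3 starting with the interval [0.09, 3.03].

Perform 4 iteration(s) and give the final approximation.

f(x) = x³ - x² - 3
Initial interval: [0.09, 3.03]

Iteration 1:
  c_1 = (0.090000 + 3.030000)/2 = 1.560000
  f(c_1) = f(1.560000) = -1.637184
  f(a) × f(c) ≥ 0, new interval: [1.560000, 3.030000]
Iteration 2:
  c_2 = (1.560000 + 3.030000)/2 = 2.295000
  f(c_2) = f(2.295000) = 3.820797
  f(a) × f(c) < 0, new interval: [1.560000, 2.295000]
Iteration 3:
  c_3 = (1.560000 + 2.295000)/2 = 1.927500
  f(c_3) = f(1.927500) = 0.445900
  f(a) × f(c) < 0, new interval: [1.560000, 1.927500]
Iteration 4:
  c_4 = (1.560000 + 1.927500)/2 = 1.743750
  f(c_4) = f(1.743750) = -0.738506
  f(a) × f(c) ≥ 0, new interval: [1.743750, 1.927500]

After 4 iteration(s), the approximation is c_4 = 1.743750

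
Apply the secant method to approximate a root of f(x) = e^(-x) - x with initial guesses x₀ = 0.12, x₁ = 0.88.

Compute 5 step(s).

f(x) = e^(-x) - x
x₀ = 0.12, x₁ = 0.88

Secant formula: x_{n+1} = x_n - f(x_n)(x_n - x_{n-1})/(f(x_n) - f(x_{n-1}))

Iteration 1:
  f(0.120000) = 0.766920
  f(0.880000) = -0.465217
  x_2 = 0.880000 - (-0.465217)×(0.880000 - 0.120000)/(-0.465217 - 0.766920)
       = 0.593047
Iteration 2:
  f(0.880000) = -0.465217
  f(0.593047) = -0.040407
  x_3 = 0.593047 - (-0.040407)×(0.593047 - 0.880000)/(-0.040407 - (-0.465217))
       = 0.565753
Iteration 3:
  f(0.593047) = -0.040407
  f(0.565753) = 0.002179
  x_4 = 0.565753 - 0.002179×(0.565753 - 0.593047)/(0.002179 - (-0.040407))
       = 0.567150
Iteration 4:
  f(0.565753) = 0.002179
  f(0.567150) = -0.000010
  x_5 = 0.567150 - (-0.000010)×(0.567150 - 0.565753)/(-0.000010 - 0.002179)
       = 0.567143
Iteration 5:
  f(0.567150) = -0.000010
  f(0.567143) = 0.000000
  x_6 = 0.567143 - 0.000000×(0.567143 - 0.567150)/(0.000000 - (-0.000010))
       = 0.567143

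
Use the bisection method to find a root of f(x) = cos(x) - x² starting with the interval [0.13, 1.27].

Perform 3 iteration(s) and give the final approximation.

f(x) = cos(x) - x²
Initial interval: [0.13, 1.27]

Iteration 1:
  c_1 = (0.130000 + 1.270000)/2 = 0.700000
  f(c_1) = f(0.700000) = 0.274842
  f(a) × f(c) ≥ 0, new interval: [0.700000, 1.270000]
Iteration 2:
  c_2 = (0.700000 + 1.270000)/2 = 0.985000
  f(c_2) = f(0.985000) = -0.417362
  f(a) × f(c) < 0, new interval: [0.700000, 0.985000]
Iteration 3:
  c_3 = (0.700000 + 0.985000)/2 = 0.842500
  f(c_3) = f(0.842500) = -0.044207
  f(a) × f(c) < 0, new interval: [0.700000, 0.842500]

After 3 iteration(s), the approximation is c_3 = 0.842500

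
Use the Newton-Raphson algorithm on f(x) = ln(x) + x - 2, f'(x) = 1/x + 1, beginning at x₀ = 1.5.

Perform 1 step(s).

f(x) = ln(x) + x - 2
f'(x) = 1/x + 1
x₀ = 1.5

Newton-Raphson formula: x_{n+1} = x_n - f(x_n)/f'(x_n)

Iteration 1:
  f(1.500000) = -0.094535
  f'(1.500000) = 1.666667
  x_1 = 1.500000 - (-0.094535)/1.666667 = 1.556721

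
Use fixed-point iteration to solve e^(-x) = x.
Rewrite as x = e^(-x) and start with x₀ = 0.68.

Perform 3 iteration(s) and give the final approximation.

Equation: e^(-x) = x
Fixed-point form: x = e^(-x)
x₀ = 0.68

x_1 = g(0.680000) = 0.506617
x_2 = g(0.506617) = 0.602531
x_3 = g(0.602531) = 0.547425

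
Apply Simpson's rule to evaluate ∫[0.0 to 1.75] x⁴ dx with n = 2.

f(x) = x⁴
a = 0.0, b = 1.75, n = 2
h = (b - a)/n = 0.875000

Simpson's rule: (h/3)[f(x₀) + 4f(x₁) + 2f(x₂) + ... + f(xₙ)]

x_0 = 0.0000, f(x_0) = 0.000000, coefficient = 1
x_1 = 0.8750, f(x_1) = 0.586182, coefficient = 4
x_2 = 1.7500, f(x_2) = 9.378906, coefficient = 1

I ≈ (0.875000/3) × 11.723633 = 3.419393
Exact value: 3.282617
Error: 0.136776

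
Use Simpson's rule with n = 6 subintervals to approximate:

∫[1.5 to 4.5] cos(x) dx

f(x) = cos(x)
a = 1.5, b = 4.5, n = 6
h = (b - a)/n = 0.500000

Simpson's rule: (h/3)[f(x₀) + 4f(x₁) + 2f(x₂) + ... + f(xₙ)]

x_0 = 1.5000, f(x_0) = 0.070737, coefficient = 1
x_1 = 2.0000, f(x_1) = -0.416147, coefficient = 4
x_2 = 2.5000, f(x_2) = -0.801144, coefficient = 2
x_3 = 3.0000, f(x_3) = -0.989992, coefficient = 4
x_4 = 3.5000, f(x_4) = -0.936457, coefficient = 2
x_5 = 4.0000, f(x_5) = -0.653644, coefficient = 4
x_6 = 4.5000, f(x_6) = -0.210796, coefficient = 1

I ≈ (0.500000/3) × -11.854391 = -1.975732
Exact value: -1.975025
Error: 0.000707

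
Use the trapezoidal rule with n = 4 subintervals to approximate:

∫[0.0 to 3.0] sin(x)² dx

f(x) = sin(x)²
a = 0.0, b = 3.0, n = 4
h = (b - a)/n = 0.750000

Trapezoidal rule: (h/2)[f(x₀) + 2f(x₁) + 2f(x₂) + ... + f(xₙ)]

x_0 = 0.0000, f(x_0) = 0.000000, coefficient = 1
x_1 = 0.7500, f(x_1) = 0.464631, coefficient = 2
x_2 = 1.5000, f(x_2) = 0.994996, coefficient = 2
x_3 = 2.2500, f(x_3) = 0.605398, coefficient = 2
x_4 = 3.0000, f(x_4) = 0.019915, coefficient = 1

I ≈ (0.750000/2) × 4.149966 = 1.556237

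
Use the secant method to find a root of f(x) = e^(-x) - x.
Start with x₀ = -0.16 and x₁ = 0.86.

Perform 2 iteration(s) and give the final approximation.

f(x) = e^(-x) - x
x₀ = -0.16, x₁ = 0.86

Secant formula: x_{n+1} = x_n - f(x_n)(x_n - x_{n-1})/(f(x_n) - f(x_{n-1}))

Iteration 1:
  f(-0.160000) = 1.333511
  f(0.860000) = -0.436838
  x_2 = 0.860000 - (-0.436838)×(0.860000 - (-0.160000))/(-0.436838 - 1.333511)
       = 0.608312
Iteration 2:
  f(0.860000) = -0.436838
  f(0.608312) = -0.064044
  x_3 = 0.608312 - (-0.064044)×(0.608312 - 0.860000)/(-0.064044 - (-0.436838))
       = 0.565074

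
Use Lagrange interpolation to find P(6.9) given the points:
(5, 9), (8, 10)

Lagrange interpolation formula:
P(x) = Σ yᵢ × Lᵢ(x)
where Lᵢ(x) = Π_{j≠i} (x - xⱼ)/(xᵢ - xⱼ)

L_0(6.9) = (6.9 - 8)/(5 - 8) = 0.366667
L_1(6.9) = (6.9 - 5)/(8 - 5) = 0.633333

P(6.9) = 9×L_0(6.9) + 10×L_1(6.9)
P(6.9) = 9.633333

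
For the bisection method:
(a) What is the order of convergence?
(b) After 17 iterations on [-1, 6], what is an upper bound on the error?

(a) Bisection has linear (order 1) convergence; the error is halved each step.

(b) Error bound = (b-a)/2^n = (6 - (-1))/2^{17}
    = 7/2^{17}

(a) 1 (linear); (b) error ≤ 5.34e-05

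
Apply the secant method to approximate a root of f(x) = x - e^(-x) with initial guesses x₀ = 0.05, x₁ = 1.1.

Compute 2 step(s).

f(x) = x - e^(-x)
x₀ = 0.05, x₁ = 1.1

Secant formula: x_{n+1} = x_n - f(x_n)(x_n - x_{n-1})/(f(x_n) - f(x_{n-1}))

Iteration 1:
  f(0.050000) = -0.901229
  f(1.100000) = 0.767129
  x_2 = 1.100000 - 0.767129×(1.100000 - 0.050000)/(0.767129 - (-0.901229))
       = 0.617199
Iteration 2:
  f(1.100000) = 0.767129
  f(0.617199) = 0.077745
  x_3 = 0.617199 - 0.077745×(0.617199 - 1.100000)/(0.077745 - 0.767129)
       = 0.562751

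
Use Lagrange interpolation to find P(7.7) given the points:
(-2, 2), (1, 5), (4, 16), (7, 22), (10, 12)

Lagrange interpolation formula:
P(x) = Σ yᵢ × Lᵢ(x)
where Lᵢ(x) = Π_{j≠i} (x - xⱼ)/(xᵢ - xⱼ)

L_0(7.7) = (7.7 - 1)/(-2 - 1) × (7.7 - 4)/(-2 - 4) × (7.7 - 7)/(-2 - 7) × (7.7 - 10)/(-2 - 10) = -0.020531
L_1(7.7) = (7.7 - (-2))/(1 - (-2)) × (7.7 - 4)/(1 - 4) × (7.7 - 7)/(1 - 7) × (7.7 - 10)/(1 - 10) = 0.118895
L_2(7.7) = (7.7 - (-2))/(4 - (-2)) × (7.7 - 1)/(4 - 1) × (7.7 - 7)/(4 - 7) × (7.7 - 10)/(4 - 10) = -0.322944
L_3(7.7) = (7.7 - (-2))/(7 - (-2)) × (7.7 - 1)/(7 - 1) × (7.7 - 4)/(7 - 4) × (7.7 - 10)/(7 - 10) = 1.137994
L_4(7.7) = (7.7 - (-2))/(10 - (-2)) × (7.7 - 1)/(10 - 1) × (7.7 - 4)/(10 - 4) × (7.7 - 7)/(10 - 7) = 0.086586

P(7.7) = 2×L_0(7.7) + 5×L_1(7.7) + 16×L_2(7.7) + 22×L_3(7.7) + 12×L_4(7.7)
P(7.7) = 21.461204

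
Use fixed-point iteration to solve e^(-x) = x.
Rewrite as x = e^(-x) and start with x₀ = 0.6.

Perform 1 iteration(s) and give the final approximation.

Equation: e^(-x) = x
Fixed-point form: x = e^(-x)
x₀ = 0.6

x_1 = g(0.600000) = 0.548812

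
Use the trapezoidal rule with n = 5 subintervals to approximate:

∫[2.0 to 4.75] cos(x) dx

f(x) = cos(x)
a = 2.0, b = 4.75, n = 5
h = (b - a)/n = 0.550000

Trapezoidal rule: (h/2)[f(x₀) + 2f(x₁) + 2f(x₂) + ... + f(xₙ)]

x_0 = 2.0000, f(x_0) = -0.416147, coefficient = 1
x_1 = 2.5500, f(x_1) = -0.830054, coefficient = 2
x_2 = 3.1000, f(x_2) = -0.999135, coefficient = 2
x_3 = 3.6500, f(x_3) = -0.873521, coefficient = 2
x_4 = 4.2000, f(x_4) = -0.490261, coefficient = 2
x_5 = 4.7500, f(x_5) = 0.037602, coefficient = 1

I ≈ (0.550000/2) × -6.764485 = -1.860234
Exact value: -1.908590
Error: 0.048357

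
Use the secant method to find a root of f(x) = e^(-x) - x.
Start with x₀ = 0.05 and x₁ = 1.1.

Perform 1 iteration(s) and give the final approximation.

f(x) = e^(-x) - x
x₀ = 0.05, x₁ = 1.1

Secant formula: x_{n+1} = x_n - f(x_n)(x_n - x_{n-1})/(f(x_n) - f(x_{n-1}))

Iteration 1:
  f(0.050000) = 0.901229
  f(1.100000) = -0.767129
  x_2 = 1.100000 - (-0.767129)×(1.100000 - 0.050000)/(-0.767129 - 0.901229)
       = 0.617199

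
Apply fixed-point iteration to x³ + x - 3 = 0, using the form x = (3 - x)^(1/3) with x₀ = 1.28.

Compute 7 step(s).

Equation: x³ + x - 3 = 0
Fixed-point form: x = (3 - x)^(1/3)
x₀ = 1.28

x_1 = g(1.280000) = 1.198145
x_2 = g(1.198145) = 1.216858
x_3 = g(1.216858) = 1.212631
x_4 = g(1.212631) = 1.213588
x_5 = g(1.213588) = 1.213372
x_6 = g(1.213372) = 1.213421
x_7 = g(1.213421) = 1.213410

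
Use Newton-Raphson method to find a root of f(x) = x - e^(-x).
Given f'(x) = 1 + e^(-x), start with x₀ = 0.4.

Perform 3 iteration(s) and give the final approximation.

f(x) = x - e^(-x)
f'(x) = 1 + e^(-x)
x₀ = 0.4

Newton-Raphson formula: x_{n+1} = x_n - f(x_n)/f'(x_n)

Iteration 1:
  f(0.400000) = -0.270320
  f'(0.400000) = 1.670320
  x_1 = 0.400000 - (-0.270320)/1.670320 = 0.561837
Iteration 2:
  f(0.561837) = -0.008323
  f'(0.561837) = 1.570161
  x_2 = 0.561837 - (-0.008323)/1.570161 = 0.567138
Iteration 3:
  f(0.567138) = -0.000008
  f'(0.567138) = 1.567146
  x_3 = 0.567138 - (-0.000008)/1.567146 = 0.567143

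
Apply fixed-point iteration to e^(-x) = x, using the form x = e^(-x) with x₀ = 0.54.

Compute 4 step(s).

Equation: e^(-x) = x
Fixed-point form: x = e^(-x)
x₀ = 0.54

x_1 = g(0.540000) = 0.582748
x_2 = g(0.582748) = 0.558362
x_3 = g(0.558362) = 0.572146
x_4 = g(0.572146) = 0.564313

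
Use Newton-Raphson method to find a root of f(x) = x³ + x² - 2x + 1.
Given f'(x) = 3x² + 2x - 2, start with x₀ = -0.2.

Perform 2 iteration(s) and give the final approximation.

f(x) = x³ + x² - 2x + 1
f'(x) = 3x² + 2x - 2
x₀ = -0.2

Newton-Raphson formula: x_{n+1} = x_n - f(x_n)/f'(x_n)

Iteration 1:
  f(-0.200000) = 1.432000
  f'(-0.200000) = -2.280000
  x_1 = -0.200000 - 1.432000/(-2.280000) = 0.428070
Iteration 2:
  f(0.428070) = 0.405545
  f'(0.428070) = -0.594127
  x_2 = 0.428070 - 0.405545/(-0.594127) = 1.110660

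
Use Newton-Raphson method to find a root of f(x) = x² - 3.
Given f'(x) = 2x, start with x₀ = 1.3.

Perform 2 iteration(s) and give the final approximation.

f(x) = x² - 3
f'(x) = 2x
x₀ = 1.3

Newton-Raphson formula: x_{n+1} = x_n - f(x_n)/f'(x_n)

Iteration 1:
  f(1.300000) = -1.310000
  f'(1.300000) = 2.600000
  x_1 = 1.300000 - (-1.310000)/2.600000 = 1.803846
Iteration 2:
  f(1.803846) = 0.253861
  f'(1.803846) = 3.607692
  x_2 = 1.803846 - 0.253861/3.607692 = 1.733480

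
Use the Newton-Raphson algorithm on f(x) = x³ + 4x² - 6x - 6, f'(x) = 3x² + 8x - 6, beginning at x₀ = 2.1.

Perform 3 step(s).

f(x) = x³ + 4x² - 6x - 6
f'(x) = 3x² + 8x - 6
x₀ = 2.1

Newton-Raphson formula: x_{n+1} = x_n - f(x_n)/f'(x_n)

Iteration 1:
  f(2.100000) = 8.301000
  f'(2.100000) = 24.030000
  x_1 = 2.100000 - 8.301000/24.030000 = 1.754557
Iteration 2:
  f(1.754557) = 1.187887
  f'(1.754557) = 17.271863
  x_2 = 1.754557 - 1.187887/17.271863 = 1.685781
Iteration 3:
  f(1.685781) = 0.043493
  f'(1.685781) = 16.011820
  x_3 = 1.685781 - 0.043493/16.011820 = 1.683065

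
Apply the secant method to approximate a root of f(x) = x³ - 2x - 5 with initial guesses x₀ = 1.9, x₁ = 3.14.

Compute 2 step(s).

f(x) = x³ - 2x - 5
x₀ = 1.9, x₁ = 3.14

Secant formula: x_{n+1} = x_n - f(x_n)(x_n - x_{n-1})/(f(x_n) - f(x_{n-1}))

Iteration 1:
  f(1.900000) = -1.941000
  f(3.140000) = 19.679144
  x_2 = 3.140000 - 19.679144×(3.140000 - 1.900000)/(19.679144 - (-1.941000))
       = 2.011324
Iteration 2:
  f(3.140000) = 19.679144
  f(2.011324) = -0.885990
  x_3 = 2.011324 - (-0.885990)×(2.011324 - 3.140000)/(-0.885990 - 19.679144)
       = 2.059950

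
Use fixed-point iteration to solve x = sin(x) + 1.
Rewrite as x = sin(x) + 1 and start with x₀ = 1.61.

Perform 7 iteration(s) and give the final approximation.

Equation: x = sin(x) + 1
Fixed-point form: x = sin(x) + 1
x₀ = 1.61

x_1 = g(1.610000) = 1.999232
x_2 = g(1.999232) = 1.909617
x_3 = g(1.909617) = 1.943147
x_4 = g(1.943147) = 1.931475
x_5 = g(1.931475) = 1.935658
x_6 = g(1.935658) = 1.934173
x_7 = g(1.934173) = 1.934702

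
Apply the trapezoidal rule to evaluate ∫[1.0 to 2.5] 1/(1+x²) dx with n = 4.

f(x) = 1/(1+x²)
a = 1.0, b = 2.5, n = 4
h = (b - a)/n = 0.375000

Trapezoidal rule: (h/2)[f(x₀) + 2f(x₁) + 2f(x₂) + ... + f(xₙ)]

x_0 = 1.0000, f(x_0) = 0.500000, coefficient = 1
x_1 = 1.3750, f(x_1) = 0.345946, coefficient = 2
x_2 = 1.7500, f(x_2) = 0.246154, coefficient = 2
x_3 = 2.1250, f(x_3) = 0.181303, coefficient = 2
x_4 = 2.5000, f(x_4) = 0.137931, coefficient = 1

I ≈ (0.375000/2) × 2.184737 = 0.409638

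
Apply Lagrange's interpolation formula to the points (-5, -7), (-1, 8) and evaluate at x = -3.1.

Lagrange interpolation formula:
P(x) = Σ yᵢ × Lᵢ(x)
where Lᵢ(x) = Π_{j≠i} (x - xⱼ)/(xᵢ - xⱼ)

L_0(-3.1) = (-3.1 - (-1))/(-5 - (-1)) = 0.525000
L_1(-3.1) = (-3.1 - (-5))/(-1 - (-5)) = 0.475000

P(-3.1) = (-7)×L_0(-3.1) + 8×L_1(-3.1)
P(-3.1) = 0.125000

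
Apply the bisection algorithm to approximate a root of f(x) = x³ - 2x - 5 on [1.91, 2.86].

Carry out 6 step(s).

f(x) = x³ - 2x - 5
Initial interval: [1.91, 2.86]

Iteration 1:
  c_1 = (1.910000 + 2.860000)/2 = 2.385000
  f(c_1) = f(2.385000) = 3.796417
  f(a) × f(c) < 0, new interval: [1.910000, 2.385000]
Iteration 2:
  c_2 = (1.910000 + 2.385000)/2 = 2.147500
  f(c_2) = f(2.147500) = 0.608747
  f(a) × f(c) < 0, new interval: [1.910000, 2.147500]
Iteration 3:
  c_3 = (1.910000 + 2.147500)/2 = 2.028750
  f(c_3) = f(2.028750) = -0.707517
  f(a) × f(c) ≥ 0, new interval: [2.028750, 2.147500]
Iteration 4:
  c_4 = (2.028750 + 2.147500)/2 = 2.088125
  f(c_4) = f(2.088125) = -0.071470
  f(a) × f(c) ≥ 0, new interval: [2.088125, 2.147500]
Iteration 5:
  c_5 = (2.088125 + 2.147500)/2 = 2.117812
  f(c_5) = f(2.117812) = 0.263039
  f(a) × f(c) < 0, new interval: [2.088125, 2.117812]
Iteration 6:
  c_6 = (2.088125 + 2.117812)/2 = 2.102969
  f(c_6) = f(2.102969) = 0.094395
  f(a) × f(c) < 0, new interval: [2.088125, 2.102969]

After 6 iteration(s), the approximation is c_6 = 2.102969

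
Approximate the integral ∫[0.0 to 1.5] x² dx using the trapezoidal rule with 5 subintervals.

f(x) = x²
a = 0.0, b = 1.5, n = 5
h = (b - a)/n = 0.300000

Trapezoidal rule: (h/2)[f(x₀) + 2f(x₁) + 2f(x₂) + ... + f(xₙ)]

x_0 = 0.0000, f(x_0) = 0.000000, coefficient = 1
x_1 = 0.3000, f(x_1) = 0.090000, coefficient = 2
x_2 = 0.6000, f(x_2) = 0.360000, coefficient = 2
x_3 = 0.9000, f(x_3) = 0.810000, coefficient = 2
x_4 = 1.2000, f(x_4) = 1.440000, coefficient = 2
x_5 = 1.5000, f(x_5) = 2.250000, coefficient = 1

I ≈ (0.300000/2) × 7.650000 = 1.147500
Exact value: 1.125000
Error: 0.022500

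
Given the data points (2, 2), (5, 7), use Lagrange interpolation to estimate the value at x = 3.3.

Lagrange interpolation formula:
P(x) = Σ yᵢ × Lᵢ(x)
where Lᵢ(x) = Π_{j≠i} (x - xⱼ)/(xᵢ - xⱼ)

L_0(3.3) = (3.3 - 5)/(2 - 5) = 0.566667
L_1(3.3) = (3.3 - 2)/(5 - 2) = 0.433333

P(3.3) = 2×L_0(3.3) + 7×L_1(3.3)
P(3.3) = 4.166667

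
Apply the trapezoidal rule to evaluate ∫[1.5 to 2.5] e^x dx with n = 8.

f(x) = e^x
a = 1.5, b = 2.5, n = 8
h = (b - a)/n = 0.125000

Trapezoidal rule: (h/2)[f(x₀) + 2f(x₁) + 2f(x₂) + ... + f(xₙ)]

x_0 = 1.5000, f(x_0) = 4.481689, coefficient = 1
x_1 = 1.6250, f(x_1) = 5.078419, coefficient = 2
x_2 = 1.7500, f(x_2) = 5.754603, coefficient = 2
x_3 = 1.8750, f(x_3) = 6.520819, coefficient = 2
x_4 = 2.0000, f(x_4) = 7.389056, coefficient = 2
x_5 = 2.1250, f(x_5) = 8.372897, coefficient = 2
x_6 = 2.2500, f(x_6) = 9.487736, coefficient = 2
x_7 = 2.3750, f(x_7) = 10.751013, coefficient = 2
x_8 = 2.5000, f(x_8) = 12.182494, coefficient = 1

I ≈ (0.125000/2) × 123.373270 = 7.710829
Exact value: 7.700805
Error: 0.010024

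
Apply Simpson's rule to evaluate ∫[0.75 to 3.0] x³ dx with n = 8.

f(x) = x³
a = 0.75, b = 3.0, n = 8
h = (b - a)/n = 0.281250

Simpson's rule: (h/3)[f(x₀) + 4f(x₁) + 2f(x₂) + ... + f(xₙ)]

x_0 = 0.7500, f(x_0) = 0.421875, coefficient = 1
x_1 = 1.0312, f(x_1) = 1.096710, coefficient = 4
x_2 = 1.3125, f(x_2) = 2.260986, coefficient = 2
x_3 = 1.5938, f(x_3) = 4.048187, coefficient = 4
x_4 = 1.8750, f(x_4) = 6.591797, coefficient = 2
x_5 = 2.1562, f(x_5) = 10.025299, coefficient = 4
x_6 = 2.4375, f(x_6) = 14.482178, coefficient = 2
x_7 = 2.7188, f(x_7) = 20.095917, coefficient = 4
x_8 = 3.0000, f(x_8) = 27.000000, coefficient = 1

I ≈ (0.281250/3) × 215.156250 = 20.170898
Exact value: 20.170898
Error: 0.000000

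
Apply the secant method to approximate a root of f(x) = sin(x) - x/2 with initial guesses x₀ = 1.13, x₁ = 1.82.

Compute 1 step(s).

f(x) = sin(x) - x/2
x₀ = 1.13, x₁ = 1.82

Secant formula: x_{n+1} = x_n - f(x_n)(x_n - x_{n-1})/(f(x_n) - f(x_{n-1}))

Iteration 1:
  f(1.130000) = 0.339412
  f(1.820000) = 0.059109
  x_2 = 1.820000 - 0.059109×(1.820000 - 1.130000)/(0.059109 - 0.339412)
       = 1.965504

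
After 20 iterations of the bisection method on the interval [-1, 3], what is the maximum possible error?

Bisection error bound: |error| ≤ (b-a)/2^n
|error| ≤ (3 - (-1))/2^20 = 4/2^20
|error| ≤ 0.0000038147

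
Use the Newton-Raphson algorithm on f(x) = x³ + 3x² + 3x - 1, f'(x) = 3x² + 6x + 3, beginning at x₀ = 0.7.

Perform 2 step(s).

f(x) = x³ + 3x² + 3x - 1
f'(x) = 3x² + 6x + 3
x₀ = 0.7

Newton-Raphson formula: x_{n+1} = x_n - f(x_n)/f'(x_n)

Iteration 1:
  f(0.700000) = 2.913000
  f'(0.700000) = 8.670000
  x_1 = 0.700000 - 2.913000/8.670000 = 0.364014
Iteration 2:
  f(0.364014) = 0.537794
  f'(0.364014) = 5.581601
  x_2 = 0.364014 - 0.537794/5.581601 = 0.267663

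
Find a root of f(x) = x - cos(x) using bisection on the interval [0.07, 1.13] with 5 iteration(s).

f(x) = x - cos(x)
Initial interval: [0.07, 1.13]

Iteration 1:
  c_1 = (0.070000 + 1.130000)/2 = 0.600000
  f(c_1) = f(0.600000) = -0.225336
  f(a) × f(c) ≥ 0, new interval: [0.600000, 1.130000]
Iteration 2:
  c_2 = (0.600000 + 1.130000)/2 = 0.865000
  f(c_2) = f(0.865000) = 0.216360
  f(a) × f(c) < 0, new interval: [0.600000, 0.865000]
Iteration 3:
  c_3 = (0.600000 + 0.865000)/2 = 0.732500
  f(c_3) = f(0.732500) = -0.011005
  f(a) × f(c) ≥ 0, new interval: [0.732500, 0.865000]
Iteration 4:
  c_4 = (0.732500 + 0.865000)/2 = 0.798750
  f(c_4) = f(0.798750) = 0.101147
  f(a) × f(c) < 0, new interval: [0.732500, 0.798750]
Iteration 5:
  c_5 = (0.732500 + 0.798750)/2 = 0.765625
  f(c_5) = f(0.765625) = 0.044676
  f(a) × f(c) < 0, new interval: [0.732500, 0.765625]

After 5 iteration(s), the approximation is c_5 = 0.765625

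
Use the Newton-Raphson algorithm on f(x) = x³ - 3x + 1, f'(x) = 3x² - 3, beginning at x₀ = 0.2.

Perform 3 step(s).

f(x) = x³ - 3x + 1
f'(x) = 3x² - 3
x₀ = 0.2

Newton-Raphson formula: x_{n+1} = x_n - f(x_n)/f'(x_n)

Iteration 1:
  f(0.200000) = 0.408000
  f'(0.200000) = -2.880000
  x_1 = 0.200000 - 0.408000/(-2.880000) = 0.341667
Iteration 2:
  f(0.341667) = 0.014885
  f'(0.341667) = -2.649792
  x_2 = 0.341667 - 0.014885/(-2.649792) = 0.347284
Iteration 3:
  f(0.347284) = 0.000033
  f'(0.347284) = -2.638181
  x_3 = 0.347284 - 0.000033/(-2.638181) = 0.347296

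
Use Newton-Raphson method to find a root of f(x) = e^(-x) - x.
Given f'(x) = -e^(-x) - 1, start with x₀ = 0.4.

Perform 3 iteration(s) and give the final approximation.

f(x) = e^(-x) - x
f'(x) = -e^(-x) - 1
x₀ = 0.4

Newton-Raphson formula: x_{n+1} = x_n - f(x_n)/f'(x_n)

Iteration 1:
  f(0.400000) = 0.270320
  f'(0.400000) = -1.670320
  x_1 = 0.400000 - 0.270320/(-1.670320) = 0.561837
Iteration 2:
  f(0.561837) = 0.008323
  f'(0.561837) = -1.570161
  x_2 = 0.561837 - 0.008323/(-1.570161) = 0.567138
Iteration 3:
  f(0.567138) = 0.000008
  f'(0.567138) = -1.567146
  x_3 = 0.567138 - 0.000008/(-1.567146) = 0.567143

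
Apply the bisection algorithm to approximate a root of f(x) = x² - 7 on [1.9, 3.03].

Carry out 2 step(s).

f(x) = x² - 7
Initial interval: [1.9, 3.03]

Iteration 1:
  c_1 = (1.900000 + 3.030000)/2 = 2.465000
  f(c_1) = f(2.465000) = -0.923775
  f(a) × f(c) ≥ 0, new interval: [2.465000, 3.030000]
Iteration 2:
  c_2 = (2.465000 + 3.030000)/2 = 2.747500
  f(c_2) = f(2.747500) = 0.548756
  f(a) × f(c) < 0, new interval: [2.465000, 2.747500]

After 2 iteration(s), the approximation is c_2 = 2.747500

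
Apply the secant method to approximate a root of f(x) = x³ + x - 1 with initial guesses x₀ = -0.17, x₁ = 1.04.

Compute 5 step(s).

f(x) = x³ + x - 1
x₀ = -0.17, x₁ = 1.04

Secant formula: x_{n+1} = x_n - f(x_n)(x_n - x_{n-1})/(f(x_n) - f(x_{n-1}))

Iteration 1:
  f(-0.170000) = -1.174913
  f(1.040000) = 1.164864
  x_2 = 1.040000 - 1.164864×(1.040000 - (-0.170000))/(1.164864 - (-1.174913))
       = 0.437598
Iteration 2:
  f(1.040000) = 1.164864
  f(0.437598) = -0.478605
  x_3 = 0.437598 - (-0.478605)×(0.437598 - 1.040000)/(-0.478605 - 1.164864)
       = 0.613028
Iteration 3:
  f(0.437598) = -0.478605
  f(0.613028) = -0.156595
  x_4 = 0.613028 - (-0.156595)×(0.613028 - 0.437598)/(-0.156595 - (-0.478605))
       = 0.698340
Iteration 4:
  f(0.613028) = -0.156595
  f(0.698340) = 0.038905
  x_5 = 0.698340 - 0.038905×(0.698340 - 0.613028)/(0.038905 - (-0.156595))
       = 0.681362
Iteration 5:
  f(0.698340) = 0.038905
  f(0.681362) = -0.002312
  x_6 = 0.681362 - (-0.002312)×(0.681362 - 0.698340)/(-0.002312 - 0.038905)
       = 0.682315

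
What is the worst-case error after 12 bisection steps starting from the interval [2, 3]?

Bisection error bound: |error| ≤ (b-a)/2^n
|error| ≤ (3 - 2)/2^12 = 1/2^12
|error| ≤ 0.0002441406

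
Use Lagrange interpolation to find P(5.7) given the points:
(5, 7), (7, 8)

Lagrange interpolation formula:
P(x) = Σ yᵢ × Lᵢ(x)
where Lᵢ(x) = Π_{j≠i} (x - xⱼ)/(xᵢ - xⱼ)

L_0(5.7) = (5.7 - 7)/(5 - 7) = 0.650000
L_1(5.7) = (5.7 - 5)/(7 - 5) = 0.350000

P(5.7) = 7×L_0(5.7) + 8×L_1(5.7)
P(5.7) = 7.350000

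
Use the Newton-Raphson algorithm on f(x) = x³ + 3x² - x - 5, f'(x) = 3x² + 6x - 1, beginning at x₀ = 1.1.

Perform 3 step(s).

f(x) = x³ + 3x² - x - 5
f'(x) = 3x² + 6x - 1
x₀ = 1.1

Newton-Raphson formula: x_{n+1} = x_n - f(x_n)/f'(x_n)

Iteration 1:
  f(1.100000) = -1.139000
  f'(1.100000) = 9.230000
  x_1 = 1.100000 - (-1.139000)/9.230000 = 1.223402
Iteration 2:
  f(1.223402) = 0.097816
  f'(1.223402) = 10.830549
  x_2 = 1.223402 - 0.097816/10.830549 = 1.214370
Iteration 3:
  f(1.214370) = 0.000543
  f'(1.214370) = 10.710310
  x_3 = 1.214370 - 0.000543/10.710310 = 1.214320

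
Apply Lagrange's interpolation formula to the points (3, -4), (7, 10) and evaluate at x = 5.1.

Lagrange interpolation formula:
P(x) = Σ yᵢ × Lᵢ(x)
where Lᵢ(x) = Π_{j≠i} (x - xⱼ)/(xᵢ - xⱼ)

L_0(5.1) = (5.1 - 7)/(3 - 7) = 0.475000
L_1(5.1) = (5.1 - 3)/(7 - 3) = 0.525000

P(5.1) = (-4)×L_0(5.1) + 10×L_1(5.1)
P(5.1) = 3.350000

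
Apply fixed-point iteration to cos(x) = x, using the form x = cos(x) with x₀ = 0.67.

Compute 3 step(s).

Equation: cos(x) = x
Fixed-point form: x = cos(x)
x₀ = 0.67

x_1 = g(0.670000) = 0.783822
x_2 = g(0.783822) = 0.708221
x_3 = g(0.708221) = 0.759521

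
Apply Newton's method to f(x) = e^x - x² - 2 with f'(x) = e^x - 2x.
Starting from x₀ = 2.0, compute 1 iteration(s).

f(x) = e^x - x² - 2
f'(x) = e^x - 2x
x₀ = 2.0

Newton-Raphson formula: x_{n+1} = x_n - f(x_n)/f'(x_n)

Iteration 1:
  f(2.000000) = 1.389056
  f'(2.000000) = 3.389056
  x_1 = 2.000000 - 1.389056/3.389056 = 1.590135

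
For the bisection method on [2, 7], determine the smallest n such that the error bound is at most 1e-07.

We need (b-a)/2^n ≤ 1e-07
(7 - 2)/2^n ≤ 1e-07
5/2^n ≤ 1e-07
2^n ≥ 50000000
n ≥ log₂(50000000) = 25.58
n ≥ 26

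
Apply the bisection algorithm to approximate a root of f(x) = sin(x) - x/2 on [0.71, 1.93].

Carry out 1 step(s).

f(x) = sin(x) - x/2
Initial interval: [0.71, 1.93]

Iteration 1:
  c_1 = (0.710000 + 1.930000)/2 = 1.320000
  f(c_1) = f(1.320000) = 0.308715
  f(a) × f(c) ≥ 0, new interval: [1.320000, 1.930000]

After 1 iteration(s), the approximation is c_1 = 1.320000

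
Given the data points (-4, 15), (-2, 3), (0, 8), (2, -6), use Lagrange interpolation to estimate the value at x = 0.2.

Lagrange interpolation formula:
P(x) = Σ yᵢ × Lᵢ(x)
where Lᵢ(x) = Π_{j≠i} (x - xⱼ)/(xᵢ - xⱼ)

L_0(0.2) = (0.2 - (-2))/(-4 - (-2)) × (0.2 - 0)/(-4 - 0) × (0.2 - 2)/(-4 - 2) = 0.016500
L_1(0.2) = (0.2 - (-4))/(-2 - (-4)) × (0.2 - 0)/(-2 - 0) × (0.2 - 2)/(-2 - 2) = -0.094500
L_2(0.2) = (0.2 - (-4))/(0 - (-4)) × (0.2 - (-2))/(0 - (-2)) × (0.2 - 2)/(0 - 2) = 1.039500
L_3(0.2) = (0.2 - (-4))/(2 - (-4)) × (0.2 - (-2))/(2 - (-2)) × (0.2 - 0)/(2 - 0) = 0.038500

P(0.2) = 15×L_0(0.2) + 3×L_1(0.2) + 8×L_2(0.2) + (-6)×L_3(0.2)
P(0.2) = 8.049000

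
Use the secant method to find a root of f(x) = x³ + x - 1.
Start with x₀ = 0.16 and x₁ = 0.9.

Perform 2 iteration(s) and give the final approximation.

f(x) = x³ + x - 1
x₀ = 0.16, x₁ = 0.9

Secant formula: x_{n+1} = x_n - f(x_n)(x_n - x_{n-1})/(f(x_n) - f(x_{n-1}))

Iteration 1:
  f(0.160000) = -0.835904
  f(0.900000) = 0.629000
  x_2 = 0.900000 - 0.629000×(0.900000 - 0.160000)/(0.629000 - (-0.835904))
       = 0.582259
Iteration 2:
  f(0.900000) = 0.629000
  f(0.582259) = -0.220340
  x_3 = 0.582259 - (-0.220340)×(0.582259 - 0.900000)/(-0.220340 - 0.629000)
       = 0.664689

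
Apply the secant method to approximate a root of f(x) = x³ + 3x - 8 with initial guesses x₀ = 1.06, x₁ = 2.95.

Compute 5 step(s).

f(x) = x³ + 3x - 8
x₀ = 1.06, x₁ = 2.95

Secant formula: x_{n+1} = x_n - f(x_n)(x_n - x_{n-1})/(f(x_n) - f(x_{n-1}))

Iteration 1:
  f(1.060000) = -3.628984
  f(2.950000) = 26.522375
  x_2 = 2.950000 - 26.522375×(2.950000 - 1.060000)/(26.522375 - (-3.628984))
       = 1.287478
Iteration 2:
  f(2.950000) = 26.522375
  f(1.287478) = -2.003441
  x_3 = 1.287478 - (-2.003441)×(1.287478 - 2.950000)/(-2.003441 - 26.522375)
       = 1.404241
Iteration 3:
  f(1.287478) = -2.003441
  f(1.404241) = -1.018261
  x_4 = 1.404241 - (-1.018261)×(1.404241 - 1.287478)/(-1.018261 - (-2.003441))
       = 1.524925
Iteration 4:
  f(1.404241) = -1.018261
  f(1.524925) = 0.120832
  x_5 = 1.524925 - 0.120832×(1.524925 - 1.404241)/(0.120832 - (-1.018261))
       = 1.512123
Iteration 5:
  f(1.524925) = 0.120832
  f(1.512123) = -0.006134
  x_6 = 1.512123 - (-0.006134)×(1.512123 - 1.524925)/(-0.006134 - 0.120832)
       = 1.512742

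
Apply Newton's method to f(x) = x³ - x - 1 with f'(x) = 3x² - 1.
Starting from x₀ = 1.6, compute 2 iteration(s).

f(x) = x³ - x - 1
f'(x) = 3x² - 1
x₀ = 1.6

Newton-Raphson formula: x_{n+1} = x_n - f(x_n)/f'(x_n)

Iteration 1:
  f(1.600000) = 1.496000
  f'(1.600000) = 6.680000
  x_1 = 1.600000 - 1.496000/6.680000 = 1.376048
Iteration 2:
  f(1.376048) = 0.229510
  f'(1.376048) = 4.680524
  x_2 = 1.376048 - 0.229510/4.680524 = 1.327013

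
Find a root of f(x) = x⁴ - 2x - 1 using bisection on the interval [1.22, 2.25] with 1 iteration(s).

f(x) = x⁴ - 2x - 1
Initial interval: [1.22, 2.25]

Iteration 1:
  c_1 = (1.220000 + 2.250000)/2 = 1.735000
  f(c_1) = f(1.735000) = 4.591455
  f(a) × f(c) < 0, new interval: [1.220000, 1.735000]

After 1 iteration(s), the approximation is c_1 = 1.735000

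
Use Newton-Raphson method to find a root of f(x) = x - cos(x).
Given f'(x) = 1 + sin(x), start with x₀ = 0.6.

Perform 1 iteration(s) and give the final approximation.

f(x) = x - cos(x)
f'(x) = 1 + sin(x)
x₀ = 0.6

Newton-Raphson formula: x_{n+1} = x_n - f(x_n)/f'(x_n)

Iteration 1:
  f(0.600000) = -0.225336
  f'(0.600000) = 1.564642
  x_1 = 0.600000 - (-0.225336)/1.564642 = 0.744017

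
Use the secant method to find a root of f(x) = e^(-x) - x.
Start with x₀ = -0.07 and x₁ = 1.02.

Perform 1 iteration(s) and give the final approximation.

f(x) = e^(-x) - x
x₀ = -0.07, x₁ = 1.02

Secant formula: x_{n+1} = x_n - f(x_n)(x_n - x_{n-1})/(f(x_n) - f(x_{n-1}))

Iteration 1:
  f(-0.070000) = 1.142508
  f(1.020000) = -0.659405
  x_2 = 1.020000 - (-0.659405)×(1.020000 - (-0.070000))/(-0.659405 - 1.142508)
       = 0.621118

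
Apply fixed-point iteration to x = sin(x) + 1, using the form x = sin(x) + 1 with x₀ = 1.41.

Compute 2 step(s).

Equation: x = sin(x) + 1
Fixed-point form: x = sin(x) + 1
x₀ = 1.41

x_1 = g(1.410000) = 1.987100
x_2 = g(1.987100) = 1.914590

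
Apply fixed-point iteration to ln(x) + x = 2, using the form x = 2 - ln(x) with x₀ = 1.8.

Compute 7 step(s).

Equation: ln(x) + x = 2
Fixed-point form: x = 2 - ln(x)
x₀ = 1.8

x_1 = g(1.800000) = 1.412213
x_2 = g(1.412213) = 1.654842
x_3 = g(1.654842) = 1.496295
x_4 = g(1.496295) = 1.597008
x_5 = g(1.597008) = 1.531868
x_6 = g(1.531868) = 1.573512
x_7 = g(1.573512) = 1.546690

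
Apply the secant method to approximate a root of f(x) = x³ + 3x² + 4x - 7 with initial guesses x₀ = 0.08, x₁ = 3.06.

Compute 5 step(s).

f(x) = x³ + 3x² + 4x - 7
x₀ = 0.08, x₁ = 3.06

Secant formula: x_{n+1} = x_n - f(x_n)(x_n - x_{n-1})/(f(x_n) - f(x_{n-1}))

Iteration 1:
  f(0.080000) = -6.660288
  f(3.060000) = 61.983416
  x_2 = 3.060000 - 61.983416×(3.060000 - 0.080000)/(61.983416 - (-6.660288))
       = 0.369140
Iteration 2:
  f(3.060000) = 61.983416
  f(0.369140) = -5.064345
  x_3 = 0.369140 - (-5.064345)×(0.369140 - 3.060000)/(-5.064345 - 61.983416)
       = 0.572390
Iteration 3:
  f(0.369140) = -5.064345
  f(0.572390) = -3.540017
  x_4 = 0.572390 - (-3.540017)×(0.572390 - 0.369140)/(-3.540017 - (-5.064345))
       = 1.044406
Iteration 4:
  f(0.572390) = -3.540017
  f(1.044406) = 1.589200
  x_5 = 1.044406 - 1.589200×(1.044406 - 0.572390)/(1.589200 - (-3.540017))
       = 0.898160
Iteration 5:
  f(1.044406) = 1.589200
  f(0.898160) = -0.262747
  x_6 = 0.898160 - (-0.262747)×(0.898160 - 1.044406)/(-0.262747 - 1.589200)
       = 0.918909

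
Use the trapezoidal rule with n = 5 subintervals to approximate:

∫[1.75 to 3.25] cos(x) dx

f(x) = cos(x)
a = 1.75, b = 3.25, n = 5
h = (b - a)/n = 0.300000

Trapezoidal rule: (h/2)[f(x₀) + 2f(x₁) + 2f(x₂) + ... + f(xₙ)]

x_0 = 1.7500, f(x_0) = -0.178246, coefficient = 1
x_1 = 2.0500, f(x_1) = -0.461073, coefficient = 2
x_2 = 2.3500, f(x_2) = -0.702713, coefficient = 2
x_3 = 2.6500, f(x_3) = -0.881582, coefficient = 2
x_4 = 2.9500, f(x_4) = -0.981702, coefficient = 2
x_5 = 3.2500, f(x_5) = -0.994130, coefficient = 1

I ≈ (0.300000/2) × -7.226516 = -1.083977
Exact value: -1.092181
Error: 0.008204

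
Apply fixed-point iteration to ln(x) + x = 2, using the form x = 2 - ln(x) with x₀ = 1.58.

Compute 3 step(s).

Equation: ln(x) + x = 2
Fixed-point form: x = 2 - ln(x)
x₀ = 1.58

x_1 = g(1.580000) = 1.542575
x_2 = g(1.542575) = 1.566547
x_3 = g(1.566547) = 1.551126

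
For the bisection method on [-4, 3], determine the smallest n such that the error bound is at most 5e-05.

We need (b-a)/2^n ≤ 5e-05
(3 - (-4))/2^n ≤ 5e-05
7/2^n ≤ 5e-05
2^n ≥ 140000
n ≥ log₂(140000) = 17.10
n ≥ 18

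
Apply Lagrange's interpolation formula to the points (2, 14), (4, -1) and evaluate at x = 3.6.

Lagrange interpolation formula:
P(x) = Σ yᵢ × Lᵢ(x)
where Lᵢ(x) = Π_{j≠i} (x - xⱼ)/(xᵢ - xⱼ)

L_0(3.6) = (3.6 - 4)/(2 - 4) = 0.200000
L_1(3.6) = (3.6 - 2)/(4 - 2) = 0.800000

P(3.6) = 14×L_0(3.6) + (-1)×L_1(3.6)
P(3.6) = 2.000000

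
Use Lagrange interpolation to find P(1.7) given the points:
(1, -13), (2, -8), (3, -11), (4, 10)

Lagrange interpolation formula:
P(x) = Σ yᵢ × Lᵢ(x)
where Lᵢ(x) = Π_{j≠i} (x - xⱼ)/(xᵢ - xⱼ)

L_0(1.7) = (1.7 - 2)/(1 - 2) × (1.7 - 3)/(1 - 3) × (1.7 - 4)/(1 - 4) = 0.149500
L_1(1.7) = (1.7 - 1)/(2 - 1) × (1.7 - 3)/(2 - 3) × (1.7 - 4)/(2 - 4) = 1.046500
L_2(1.7) = (1.7 - 1)/(3 - 1) × (1.7 - 2)/(3 - 2) × (1.7 - 4)/(3 - 4) = -0.241500
L_3(1.7) = (1.7 - 1)/(4 - 1) × (1.7 - 2)/(4 - 2) × (1.7 - 3)/(4 - 3) = 0.045500

P(1.7) = (-13)×L_0(1.7) + (-8)×L_1(1.7) + (-11)×L_2(1.7) + 10×L_3(1.7)
P(1.7) = -7.204000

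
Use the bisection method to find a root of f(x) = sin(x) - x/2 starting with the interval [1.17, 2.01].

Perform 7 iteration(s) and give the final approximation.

f(x) = sin(x) - x/2
Initial interval: [1.17, 2.01]

Iteration 1:
  c_1 = (1.170000 + 2.010000)/2 = 1.590000
  f(c_1) = f(1.590000) = 0.204816
  f(a) × f(c) ≥ 0, new interval: [1.590000, 2.010000]
Iteration 2:
  c_2 = (1.590000 + 2.010000)/2 = 1.800000
  f(c_2) = f(1.800000) = 0.073848
  f(a) × f(c) ≥ 0, new interval: [1.800000, 2.010000]
Iteration 3:
  c_3 = (1.800000 + 2.010000)/2 = 1.905000
  f(c_3) = f(1.905000) = -0.007828
  f(a) × f(c) < 0, new interval: [1.800000, 1.905000]
Iteration 4:
  c_4 = (1.800000 + 1.905000)/2 = 1.852500
  f(c_4) = f(1.852500) = 0.034333
  f(a) × f(c) ≥ 0, new interval: [1.852500, 1.905000]
Iteration 5:
  c_5 = (1.852500 + 1.905000)/2 = 1.878750
  f(c_5) = f(1.878750) = 0.013581
  f(a) × f(c) ≥ 0, new interval: [1.878750, 1.905000]
Iteration 6:
  c_6 = (1.878750 + 1.905000)/2 = 1.891875
  f(c_6) = f(1.891875) = 0.002958
  f(a) × f(c) ≥ 0, new interval: [1.891875, 1.905000]
Iteration 7:
  c_7 = (1.891875 + 1.905000)/2 = 1.898437
  f(c_7) = f(1.898437) = -0.002415
  f(a) × f(c) < 0, new interval: [1.891875, 1.898437]

After 7 iteration(s), the approximation is c_7 = 1.898437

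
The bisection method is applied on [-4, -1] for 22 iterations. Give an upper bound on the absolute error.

Bisection error bound: |error| ≤ (b-a)/2^n
|error| ≤ (-1 - (-4))/2^22 = 3/2^22
|error| ≤ 0.0000007153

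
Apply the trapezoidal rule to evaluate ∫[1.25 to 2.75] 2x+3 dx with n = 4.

f(x) = 2x+3
a = 1.25, b = 2.75, n = 4
h = (b - a)/n = 0.375000

Trapezoidal rule: (h/2)[f(x₀) + 2f(x₁) + 2f(x₂) + ... + f(xₙ)]

x_0 = 1.2500, f(x_0) = 5.500000, coefficient = 1
x_1 = 1.6250, f(x_1) = 6.250000, coefficient = 2
x_2 = 2.0000, f(x_2) = 7.000000, coefficient = 2
x_3 = 2.3750, f(x_3) = 7.750000, coefficient = 2
x_4 = 2.7500, f(x_4) = 8.500000, coefficient = 1

I ≈ (0.375000/2) × 56.000000 = 10.500000
Exact value: 10.500000
Error: 0.000000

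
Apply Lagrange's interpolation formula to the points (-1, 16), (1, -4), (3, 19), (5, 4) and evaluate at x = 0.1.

Lagrange interpolation formula:
P(x) = Σ yᵢ × Lᵢ(x)
where Lᵢ(x) = Π_{j≠i} (x - xⱼ)/(xᵢ - xⱼ)

L_0(0.1) = (0.1 - 1)/(-1 - 1) × (0.1 - 3)/(-1 - 3) × (0.1 - 5)/(-1 - 5) = 0.266437
L_1(0.1) = (0.1 - (-1))/(1 - (-1)) × (0.1 - 3)/(1 - 3) × (0.1 - 5)/(1 - 5) = 0.976938
L_2(0.1) = (0.1 - (-1))/(3 - (-1)) × (0.1 - 1)/(3 - 1) × (0.1 - 5)/(3 - 5) = -0.303188
L_3(0.1) = (0.1 - (-1))/(5 - (-1)) × (0.1 - 1)/(5 - 1) × (0.1 - 3)/(5 - 3) = 0.059812

P(0.1) = 16×L_0(0.1) + (-4)×L_1(0.1) + 19×L_2(0.1) + 4×L_3(0.1)
P(0.1) = -5.166063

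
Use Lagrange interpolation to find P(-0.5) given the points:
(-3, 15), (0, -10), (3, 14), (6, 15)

Lagrange interpolation formula:
P(x) = Σ yᵢ × Lᵢ(x)
where Lᵢ(x) = Π_{j≠i} (x - xⱼ)/(xᵢ - xⱼ)

L_0(-0.5) = (-0.5 - 0)/(-3 - 0) × (-0.5 - 3)/(-3 - 3) × (-0.5 - 6)/(-3 - 6) = 0.070216
L_1(-0.5) = (-0.5 - (-3))/(0 - (-3)) × (-0.5 - 3)/(0 - 3) × (-0.5 - 6)/(0 - 6) = 1.053241
L_2(-0.5) = (-0.5 - (-3))/(3 - (-3)) × (-0.5 - 0)/(3 - 0) × (-0.5 - 6)/(3 - 6) = -0.150463
L_3(-0.5) = (-0.5 - (-3))/(6 - (-3)) × (-0.5 - 0)/(6 - 0) × (-0.5 - 3)/(6 - 3) = 0.027006

P(-0.5) = 15×L_0(-0.5) + (-10)×L_1(-0.5) + 14×L_2(-0.5) + 15×L_3(-0.5)
P(-0.5) = -11.180556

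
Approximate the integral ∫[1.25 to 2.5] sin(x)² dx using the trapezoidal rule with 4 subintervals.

f(x) = sin(x)²
a = 1.25, b = 2.5, n = 4
h = (b - a)/n = 0.312500

Trapezoidal rule: (h/2)[f(x₀) + 2f(x₁) + 2f(x₂) + ... + f(xₙ)]

x_0 = 1.2500, f(x_0) = 0.900572, coefficient = 1
x_1 = 1.5625, f(x_1) = 0.999931, coefficient = 2
x_2 = 1.8750, f(x_2) = 0.910280, coefficient = 2
x_3 = 2.1875, f(x_3) = 0.665512, coefficient = 2
x_4 = 2.5000, f(x_4) = 0.358169, coefficient = 1

I ≈ (0.312500/2) × 6.410187 = 1.001592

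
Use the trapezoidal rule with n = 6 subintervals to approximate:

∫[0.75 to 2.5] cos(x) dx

f(x) = cos(x)
a = 0.75, b = 2.5, n = 6
h = (b - a)/n = 0.291667

Trapezoidal rule: (h/2)[f(x₀) + 2f(x₁) + 2f(x₂) + ... + f(xₙ)]

x_0 = 0.7500, f(x_0) = 0.731689, coefficient = 1
x_1 = 1.0417, f(x_1) = 0.504782, coefficient = 2
x_2 = 1.3333, f(x_2) = 0.235238, coefficient = 2
x_3 = 1.6250, f(x_3) = -0.054177, coefficient = 2
x_4 = 1.9167, f(x_4) = -0.339016, coefficient = 2
x_5 = 2.2083, f(x_5) = -0.595218, coefficient = 2
x_6 = 2.5000, f(x_6) = -0.801144, coefficient = 1

I ≈ (0.291667/2) × -0.566237 = -0.082576
Exact value: -0.083167
Error: 0.000590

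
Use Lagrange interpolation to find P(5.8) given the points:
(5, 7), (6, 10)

Lagrange interpolation formula:
P(x) = Σ yᵢ × Lᵢ(x)
where Lᵢ(x) = Π_{j≠i} (x - xⱼ)/(xᵢ - xⱼ)

L_0(5.8) = (5.8 - 6)/(5 - 6) = 0.200000
L_1(5.8) = (5.8 - 5)/(6 - 5) = 0.800000

P(5.8) = 7×L_0(5.8) + 10×L_1(5.8)
P(5.8) = 9.400000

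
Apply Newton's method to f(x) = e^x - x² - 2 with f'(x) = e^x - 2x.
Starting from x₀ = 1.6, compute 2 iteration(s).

f(x) = e^x - x² - 2
f'(x) = e^x - 2x
x₀ = 1.6

Newton-Raphson formula: x_{n+1} = x_n - f(x_n)/f'(x_n)

Iteration 1:
  f(1.600000) = 0.393032
  f'(1.600000) = 1.753032
  x_1 = 1.600000 - 0.393032/1.753032 = 1.375799
Iteration 2:
  f(1.375799) = 0.065415
  f'(1.375799) = 1.206639
  x_2 = 1.375799 - 0.065415/1.206639 = 1.321586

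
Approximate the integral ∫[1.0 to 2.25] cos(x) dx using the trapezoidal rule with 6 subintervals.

f(x) = cos(x)
a = 1.0, b = 2.25, n = 6
h = (b - a)/n = 0.208333

Trapezoidal rule: (h/2)[f(x₀) + 2f(x₁) + 2f(x₂) + ... + f(xₙ)]

x_0 = 1.0000, f(x_0) = 0.540302, coefficient = 1
x_1 = 1.2083, f(x_1) = 0.354578, coefficient = 2
x_2 = 1.4167, f(x_2) = 0.153520, coefficient = 2
x_3 = 1.6250, f(x_3) = -0.054177, coefficient = 2
x_4 = 1.8333, f(x_4) = -0.259531, coefficient = 2
x_5 = 2.0417, f(x_5) = -0.453662, coefficient = 2
x_6 = 2.2500, f(x_6) = -0.628174, coefficient = 1

I ≈ (0.208333/2) × -0.606416 = -0.063168
Exact value: -0.063398
Error: 0.000229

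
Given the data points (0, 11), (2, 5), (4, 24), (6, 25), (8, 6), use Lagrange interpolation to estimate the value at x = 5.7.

Lagrange interpolation formula:
P(x) = Σ yᵢ × Lᵢ(x)
where Lᵢ(x) = Π_{j≠i} (x - xⱼ)/(xᵢ - xⱼ)

L_0(5.7) = (5.7 - 2)/(0 - 2) × (5.7 - 4)/(0 - 4) × (5.7 - 6)/(0 - 6) × (5.7 - 8)/(0 - 8) = 0.011302
L_1(5.7) = (5.7 - 0)/(2 - 0) × (5.7 - 4)/(2 - 4) × (5.7 - 6)/(2 - 6) × (5.7 - 8)/(2 - 8) = -0.069647
L_2(5.7) = (5.7 - 0)/(4 - 0) × (5.7 - 2)/(4 - 2) × (5.7 - 6)/(4 - 6) × (5.7 - 8)/(4 - 8) = 0.227377
L_3(5.7) = (5.7 - 0)/(6 - 0) × (5.7 - 2)/(6 - 2) × (5.7 - 4)/(6 - 4) × (5.7 - 8)/(6 - 8) = 0.858978
L_4(5.7) = (5.7 - 0)/(8 - 0) × (5.7 - 2)/(8 - 2) × (5.7 - 4)/(8 - 4) × (5.7 - 6)/(8 - 6) = -0.028010

P(5.7) = 11×L_0(5.7) + 5×L_1(5.7) + 24×L_2(5.7) + 25×L_3(5.7) + 6×L_4(5.7)
P(5.7) = 26.539521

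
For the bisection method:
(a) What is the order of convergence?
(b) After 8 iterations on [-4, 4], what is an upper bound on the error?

(a) Bisection has linear (order 1) convergence; the error is halved each step.

(b) Error bound = (b-a)/2^n = (4 - (-4))/2^{8}
    = 8/2^{8}

(a) 1 (linear); (b) error ≤ 3.12e-02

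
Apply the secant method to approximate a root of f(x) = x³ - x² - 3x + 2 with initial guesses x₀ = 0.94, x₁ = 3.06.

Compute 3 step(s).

f(x) = x³ - x² - 3x + 2
x₀ = 0.94, x₁ = 3.06

Secant formula: x_{n+1} = x_n - f(x_n)(x_n - x_{n-1})/(f(x_n) - f(x_{n-1}))

Iteration 1:
  f(0.940000) = -0.873016
  f(3.060000) = 12.109016
  x_2 = 3.060000 - 12.109016×(3.060000 - 0.940000)/(12.109016 - (-0.873016))
       = 1.082566
Iteration 2:
  f(3.060000) = 12.109016
  f(1.082566) = -1.150935
  x_3 = 1.082566 - (-1.150935)×(1.082566 - 3.060000)/(-1.150935 - 12.109016)
       = 1.254203
Iteration 3:
  f(1.082566) = -1.150935
  f(1.254203) = -1.362741
  x_4 = 1.254203 - (-1.362741)×(1.254203 - 1.082566)/(-1.362741 - (-1.150935))
       = 0.149909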